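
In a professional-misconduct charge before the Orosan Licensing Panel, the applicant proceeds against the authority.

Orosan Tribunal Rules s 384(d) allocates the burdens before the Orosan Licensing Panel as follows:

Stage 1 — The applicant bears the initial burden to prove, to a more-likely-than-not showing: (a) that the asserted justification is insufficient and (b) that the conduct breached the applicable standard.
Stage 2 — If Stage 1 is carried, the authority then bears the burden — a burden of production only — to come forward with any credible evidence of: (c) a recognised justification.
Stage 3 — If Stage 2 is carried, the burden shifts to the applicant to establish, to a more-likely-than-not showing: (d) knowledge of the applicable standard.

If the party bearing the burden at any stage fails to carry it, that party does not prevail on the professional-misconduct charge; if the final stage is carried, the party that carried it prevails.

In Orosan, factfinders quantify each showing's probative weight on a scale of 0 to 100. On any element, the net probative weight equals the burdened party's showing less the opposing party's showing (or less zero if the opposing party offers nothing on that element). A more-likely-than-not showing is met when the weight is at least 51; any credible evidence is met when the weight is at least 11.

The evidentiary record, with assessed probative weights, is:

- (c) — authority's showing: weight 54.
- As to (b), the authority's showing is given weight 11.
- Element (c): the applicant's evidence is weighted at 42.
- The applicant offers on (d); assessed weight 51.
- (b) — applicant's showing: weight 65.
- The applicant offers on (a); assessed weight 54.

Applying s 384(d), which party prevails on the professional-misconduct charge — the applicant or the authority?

applicant

Stage 1 — burden on applicant; standard: a more-likely-than-not showing (weight is at least 51).
    (a): 54 ≥ 51 [met]
    (b): 65 − 11 = 54 ≥ 51 [met]
  Stage 1 carried; the burden shifts to the authority.
Stage 2 — burden on authority; standard: any credible evidence (weight is at least 11).
    (c): 54 − 42 = 12 ≥ 11 [met]
  The authority carries Stage 2; the applicant now bears the burden.
Stage 3 — burden on applicant; standard: a more-likely-than-not showing (weight is at least 51).
    (d): 51 ≥ 51 [met]
  The applicant carries the last stage.
Every stage carried; the applicant prevails.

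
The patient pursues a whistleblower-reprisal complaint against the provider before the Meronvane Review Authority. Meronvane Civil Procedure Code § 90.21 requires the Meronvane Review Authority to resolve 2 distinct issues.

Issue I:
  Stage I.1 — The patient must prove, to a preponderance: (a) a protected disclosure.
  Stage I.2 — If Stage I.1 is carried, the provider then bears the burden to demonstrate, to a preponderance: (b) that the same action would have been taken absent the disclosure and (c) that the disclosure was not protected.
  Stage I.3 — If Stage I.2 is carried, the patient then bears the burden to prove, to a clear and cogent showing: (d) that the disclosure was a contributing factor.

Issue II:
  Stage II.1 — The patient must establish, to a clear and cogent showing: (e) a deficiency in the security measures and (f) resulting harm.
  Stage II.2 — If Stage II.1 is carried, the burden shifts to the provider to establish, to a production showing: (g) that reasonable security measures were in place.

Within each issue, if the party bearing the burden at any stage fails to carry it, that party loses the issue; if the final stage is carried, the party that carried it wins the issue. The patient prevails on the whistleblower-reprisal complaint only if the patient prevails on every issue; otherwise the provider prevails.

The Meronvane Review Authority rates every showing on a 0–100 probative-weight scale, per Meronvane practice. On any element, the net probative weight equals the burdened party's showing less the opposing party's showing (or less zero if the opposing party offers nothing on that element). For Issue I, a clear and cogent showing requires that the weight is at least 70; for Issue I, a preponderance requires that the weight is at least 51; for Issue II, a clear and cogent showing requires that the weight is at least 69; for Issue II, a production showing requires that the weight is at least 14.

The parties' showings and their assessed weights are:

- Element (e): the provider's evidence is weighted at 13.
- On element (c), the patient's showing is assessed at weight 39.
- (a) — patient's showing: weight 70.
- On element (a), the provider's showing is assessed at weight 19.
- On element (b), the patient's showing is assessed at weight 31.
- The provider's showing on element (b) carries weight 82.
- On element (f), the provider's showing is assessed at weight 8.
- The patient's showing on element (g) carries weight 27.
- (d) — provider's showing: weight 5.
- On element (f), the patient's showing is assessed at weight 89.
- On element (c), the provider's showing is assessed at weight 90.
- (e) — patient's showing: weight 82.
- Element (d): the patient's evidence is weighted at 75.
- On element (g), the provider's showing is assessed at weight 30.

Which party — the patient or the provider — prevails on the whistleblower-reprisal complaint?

patient

— Issue I —
Stage I.1 (patient, a preponderance, weight is at least 51): (a) net 70−19=51 ≥ 51 — meets.
  Stage I.1 is satisfied; the onus moves to the provider.
Stage I.2 (provider, a preponderance, weight is at least 51): (b) net 82−31=51 ≥ 51 — meets; (c) net 90−39=51 ≥ 51 — meets.
  The provider carries Stage I.2; the patient now bears the burden.
Stage I.3 (patient, a clear and cogent showing, weight is at least 70): (d) net 75−5=70 ≥ 70 — meets.
  Stage I.3 carried; the final stage is satisfied.
Every stage carried; the patient prevails on this issue.
— Issue II —
Stage II.1 (patient, a clear and cogent showing, weight is at least 69): (e) net 82−13=69 ≥ 69 — meets; (f) net 89−8=81 ≥ 69 — meets.
  Stage II.1 carried; the burden shifts to the provider.
Stage II.2 (provider, a production showing, weight is at least 14): (g) net 30−27=3 < 14 — fails.
  Not every element is met, so the provider fails to carry Stage II.2.
The analysis ends at Stage II.2; the patient prevails on this issue.
Per-issue: Issue I → patient; Issue II → patient. The patient must prevail on every issue; overall, the patient prevails.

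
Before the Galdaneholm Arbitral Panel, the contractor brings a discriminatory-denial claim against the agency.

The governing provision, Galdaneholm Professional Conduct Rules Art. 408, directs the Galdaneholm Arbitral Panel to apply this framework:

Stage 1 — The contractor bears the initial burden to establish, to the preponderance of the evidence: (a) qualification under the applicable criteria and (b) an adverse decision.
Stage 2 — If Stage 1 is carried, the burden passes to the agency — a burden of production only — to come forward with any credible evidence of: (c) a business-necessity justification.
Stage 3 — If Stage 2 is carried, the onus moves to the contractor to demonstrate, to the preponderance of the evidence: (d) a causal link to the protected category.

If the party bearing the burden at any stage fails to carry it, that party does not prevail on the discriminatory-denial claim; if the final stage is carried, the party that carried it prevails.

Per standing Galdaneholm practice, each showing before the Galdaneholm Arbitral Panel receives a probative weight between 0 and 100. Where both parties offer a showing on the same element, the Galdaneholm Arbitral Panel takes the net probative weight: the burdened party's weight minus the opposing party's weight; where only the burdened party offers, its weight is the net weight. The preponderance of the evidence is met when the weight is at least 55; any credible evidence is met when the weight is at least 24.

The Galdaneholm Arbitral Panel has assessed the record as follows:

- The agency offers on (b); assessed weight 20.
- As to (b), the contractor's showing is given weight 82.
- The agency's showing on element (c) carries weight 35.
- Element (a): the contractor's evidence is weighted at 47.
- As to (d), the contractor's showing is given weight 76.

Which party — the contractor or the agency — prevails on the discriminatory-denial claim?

agency

Stage 1 — burden on contractor; standard: the preponderance of the evidence (weight is at least 55).
    (a): 47 < 55 [not met]
    (b): 82 − 20 = 62 ≥ 55 [met]
  Not every element is met, so the contractor fails to carry Stage 1.
So the agency prevails.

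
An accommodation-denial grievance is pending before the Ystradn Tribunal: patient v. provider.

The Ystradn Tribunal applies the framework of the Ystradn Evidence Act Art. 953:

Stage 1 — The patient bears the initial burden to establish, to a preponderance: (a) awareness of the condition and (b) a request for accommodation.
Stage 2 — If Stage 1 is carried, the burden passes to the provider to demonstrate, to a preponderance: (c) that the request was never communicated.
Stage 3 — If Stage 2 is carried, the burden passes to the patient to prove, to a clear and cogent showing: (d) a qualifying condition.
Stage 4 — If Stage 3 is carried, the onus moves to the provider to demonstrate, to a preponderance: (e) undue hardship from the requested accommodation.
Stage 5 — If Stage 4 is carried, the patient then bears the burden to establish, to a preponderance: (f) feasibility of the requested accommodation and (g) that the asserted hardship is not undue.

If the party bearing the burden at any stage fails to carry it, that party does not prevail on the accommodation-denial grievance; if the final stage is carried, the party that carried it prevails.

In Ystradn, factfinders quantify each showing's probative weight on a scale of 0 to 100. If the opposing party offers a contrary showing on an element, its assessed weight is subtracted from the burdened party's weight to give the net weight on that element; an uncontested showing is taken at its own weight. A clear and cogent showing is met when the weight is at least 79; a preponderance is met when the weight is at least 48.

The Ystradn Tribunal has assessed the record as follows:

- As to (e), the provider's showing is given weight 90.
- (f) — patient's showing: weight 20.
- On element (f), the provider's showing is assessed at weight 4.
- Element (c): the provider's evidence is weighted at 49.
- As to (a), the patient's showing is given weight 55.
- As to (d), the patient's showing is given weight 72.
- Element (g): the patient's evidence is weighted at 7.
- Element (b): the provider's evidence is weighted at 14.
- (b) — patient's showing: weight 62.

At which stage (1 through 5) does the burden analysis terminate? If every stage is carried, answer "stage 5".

stage 3

Stage 1 — burden on patient; standard: a preponderance (weight is at least 48).
    (a): 55 ≥ 48 [met]
    (b): 62 − 14 = 48 ≥ 48 [met]
  Stage 1 carried; the burden shifts to the provider.
Stage 2 — burden on provider; standard: a preponderance (weight is at least 48).
    (c): 49 ≥ 48 [met]
  Stage 2 carried; the burden shifts to the patient.
Stage 3 — burden on patient; standard: a clear and cogent showing (weight is at least 79).
    (d): 72 < 79 [not met]
  Not every element is met, so the patient fails to carry Stage 3.
The provider prevails.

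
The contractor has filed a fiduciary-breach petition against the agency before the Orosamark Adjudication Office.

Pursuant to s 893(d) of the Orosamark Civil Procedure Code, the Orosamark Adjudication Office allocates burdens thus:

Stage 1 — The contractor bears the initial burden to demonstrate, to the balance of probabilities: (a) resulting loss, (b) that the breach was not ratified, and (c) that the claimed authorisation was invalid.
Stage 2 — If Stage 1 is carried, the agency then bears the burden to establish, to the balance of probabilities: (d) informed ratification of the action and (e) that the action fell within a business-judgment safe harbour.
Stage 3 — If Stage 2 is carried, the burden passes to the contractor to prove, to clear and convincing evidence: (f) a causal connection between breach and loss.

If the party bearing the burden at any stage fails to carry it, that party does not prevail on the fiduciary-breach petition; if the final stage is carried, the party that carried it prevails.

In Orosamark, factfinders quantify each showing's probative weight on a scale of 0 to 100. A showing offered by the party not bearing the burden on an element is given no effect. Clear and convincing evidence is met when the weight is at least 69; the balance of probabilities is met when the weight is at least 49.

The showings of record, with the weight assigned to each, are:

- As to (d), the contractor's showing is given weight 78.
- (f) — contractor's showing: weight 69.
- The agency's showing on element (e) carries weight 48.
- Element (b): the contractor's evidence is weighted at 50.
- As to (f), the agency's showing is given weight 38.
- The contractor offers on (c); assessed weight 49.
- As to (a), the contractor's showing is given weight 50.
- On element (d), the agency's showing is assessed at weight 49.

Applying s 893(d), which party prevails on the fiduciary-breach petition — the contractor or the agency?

contractor

At Stage 1 the contractor must meet the balance of probabilities (weight is at least 49): on (a) the weight is 50, ≥ 49, so (a) meets the standard; on (b) the weight is 50, ≥ 49, so (b) meets the standard; on (c) the weight is 49, ≥ 49, so (c) meets the standard.
  Stage 1 carried; the burden shifts to the agency.
At Stage 2 the agency must meet the balance of probabilities (weight is at least 49): on (d) the weight is 49 (the contractor's 78 is given no effect), which does reach 49, so (d) meets the standard; on (e) the weight is 48, which does not reach 49, so (e) does not meet the standard.
  Not every element is met, so the agency fails to carry Stage 2.
The analysis ends at Stage 2; the contractor prevails.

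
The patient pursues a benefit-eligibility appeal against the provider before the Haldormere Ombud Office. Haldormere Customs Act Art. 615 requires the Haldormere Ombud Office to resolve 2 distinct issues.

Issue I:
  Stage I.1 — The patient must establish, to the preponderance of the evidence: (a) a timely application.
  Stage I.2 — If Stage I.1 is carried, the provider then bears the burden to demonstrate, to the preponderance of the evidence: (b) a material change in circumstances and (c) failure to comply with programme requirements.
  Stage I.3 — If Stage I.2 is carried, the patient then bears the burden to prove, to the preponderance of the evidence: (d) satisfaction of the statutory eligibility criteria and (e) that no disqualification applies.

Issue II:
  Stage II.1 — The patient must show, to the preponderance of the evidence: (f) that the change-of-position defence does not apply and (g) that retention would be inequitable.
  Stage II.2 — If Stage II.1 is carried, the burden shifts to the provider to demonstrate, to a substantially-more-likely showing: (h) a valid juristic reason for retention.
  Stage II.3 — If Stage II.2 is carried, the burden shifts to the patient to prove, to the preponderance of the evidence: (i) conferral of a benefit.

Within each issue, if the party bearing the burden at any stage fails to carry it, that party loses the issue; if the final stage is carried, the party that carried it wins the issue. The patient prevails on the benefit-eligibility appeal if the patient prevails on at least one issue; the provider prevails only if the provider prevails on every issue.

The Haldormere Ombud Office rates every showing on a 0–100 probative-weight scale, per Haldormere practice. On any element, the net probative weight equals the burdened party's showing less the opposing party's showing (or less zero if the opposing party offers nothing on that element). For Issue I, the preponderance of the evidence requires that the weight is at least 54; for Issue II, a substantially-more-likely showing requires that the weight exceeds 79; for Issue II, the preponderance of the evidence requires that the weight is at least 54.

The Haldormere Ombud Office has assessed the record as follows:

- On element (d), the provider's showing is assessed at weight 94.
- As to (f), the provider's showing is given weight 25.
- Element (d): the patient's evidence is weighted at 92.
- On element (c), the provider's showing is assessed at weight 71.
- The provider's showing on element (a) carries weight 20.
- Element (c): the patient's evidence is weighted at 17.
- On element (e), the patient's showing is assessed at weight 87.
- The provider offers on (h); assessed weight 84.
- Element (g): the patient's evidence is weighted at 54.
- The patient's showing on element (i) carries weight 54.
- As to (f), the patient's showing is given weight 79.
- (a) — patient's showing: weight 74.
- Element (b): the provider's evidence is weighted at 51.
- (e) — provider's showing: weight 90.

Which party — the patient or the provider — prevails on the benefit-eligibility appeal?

— Issue I —
Stage I.1 (patient, the preponderance of the evidence, weight is at least 54): (a) net 74−20=54 ≥ 54 — meets.
  Stage I.1 is satisfied; the onus moves to the provider.
Stage I.2 (provider, the preponderance of the evidence, weight is at least 54): (b) 51 < 54 — fails; (c) net 71−17=54 ≥ 54 — meets.
  The provider does not carry Stage I.2.
The patient prevails on this issue.
— Issue II —
At Stage II.1 the patient must meet the preponderance of the evidence (weight is at least 54): on (f) the weight is 79 less the opposing 25 gives net 54, which does reach 54, so (f) meets the standard; on (g) the weight is 54, which does reach 54, so (g) meets the standard.
  Stage II.1 is satisfied; the onus moves to the provider.
At Stage II.2 the provider must meet a substantially-more-likely showing (weight exceeds 79): on (h) the weight is 84, > 79, so (h) meets the standard.
  The provider carries Stage II.2; the patient now bears the burden.
At Stage II.3 the patient must meet the preponderance of the evidence (weight is at least 54): on (i) the weight is 54, ≥ 54, so (i) meets the standard.
  Stage II.3 carried; the final stage is satisfied.
With every stage satisfied, the patient prevails on this issue.
Per-issue: Issue I → patient; Issue II → patient. The patient must prevail on at least one issue; overall, the patient prevails.

patient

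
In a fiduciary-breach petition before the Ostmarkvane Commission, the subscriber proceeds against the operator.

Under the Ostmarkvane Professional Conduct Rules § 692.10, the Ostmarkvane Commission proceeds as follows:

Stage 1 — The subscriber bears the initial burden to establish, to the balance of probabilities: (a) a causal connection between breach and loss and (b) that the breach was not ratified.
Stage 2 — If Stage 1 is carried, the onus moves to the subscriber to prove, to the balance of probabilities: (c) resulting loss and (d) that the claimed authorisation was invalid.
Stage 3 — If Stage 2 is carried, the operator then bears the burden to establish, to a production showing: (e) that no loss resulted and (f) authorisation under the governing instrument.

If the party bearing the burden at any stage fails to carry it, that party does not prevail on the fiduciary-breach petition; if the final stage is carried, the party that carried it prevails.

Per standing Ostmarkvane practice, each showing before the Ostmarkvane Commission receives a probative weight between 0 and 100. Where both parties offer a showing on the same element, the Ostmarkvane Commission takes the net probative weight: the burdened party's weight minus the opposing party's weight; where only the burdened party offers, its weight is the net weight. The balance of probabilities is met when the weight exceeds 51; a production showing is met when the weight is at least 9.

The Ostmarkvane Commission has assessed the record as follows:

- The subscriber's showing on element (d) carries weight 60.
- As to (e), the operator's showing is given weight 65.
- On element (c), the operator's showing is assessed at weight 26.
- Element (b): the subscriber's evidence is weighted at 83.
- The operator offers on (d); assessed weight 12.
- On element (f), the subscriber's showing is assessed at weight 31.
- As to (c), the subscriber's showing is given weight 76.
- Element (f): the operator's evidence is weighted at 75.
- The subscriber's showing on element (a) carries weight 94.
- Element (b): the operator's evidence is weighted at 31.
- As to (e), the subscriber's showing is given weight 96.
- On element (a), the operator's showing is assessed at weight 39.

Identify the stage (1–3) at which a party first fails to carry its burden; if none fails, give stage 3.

stage 2

Stage 1 — burden on subscriber; standard: the balance of probabilities (weight exceeds 51).
    (a): 94 − 39 = 55 > 51 [met]
    (b): 83 − 31 = 52 > 51 [met]
  Stage 1 is satisfied; the subscriber continues to bear the burden.
Stage 2 — burden on subscriber; standard: the balance of probabilities (weight exceeds 51).
    (c): 76 − 26 = 50 ≤ 51 [not met]
    (d): 60 − 12 = 48 ≤ 51 [not met]
  Not every element is met, so the subscriber fails to carry Stage 2.
The analysis ends at Stage 2; the operator prevails.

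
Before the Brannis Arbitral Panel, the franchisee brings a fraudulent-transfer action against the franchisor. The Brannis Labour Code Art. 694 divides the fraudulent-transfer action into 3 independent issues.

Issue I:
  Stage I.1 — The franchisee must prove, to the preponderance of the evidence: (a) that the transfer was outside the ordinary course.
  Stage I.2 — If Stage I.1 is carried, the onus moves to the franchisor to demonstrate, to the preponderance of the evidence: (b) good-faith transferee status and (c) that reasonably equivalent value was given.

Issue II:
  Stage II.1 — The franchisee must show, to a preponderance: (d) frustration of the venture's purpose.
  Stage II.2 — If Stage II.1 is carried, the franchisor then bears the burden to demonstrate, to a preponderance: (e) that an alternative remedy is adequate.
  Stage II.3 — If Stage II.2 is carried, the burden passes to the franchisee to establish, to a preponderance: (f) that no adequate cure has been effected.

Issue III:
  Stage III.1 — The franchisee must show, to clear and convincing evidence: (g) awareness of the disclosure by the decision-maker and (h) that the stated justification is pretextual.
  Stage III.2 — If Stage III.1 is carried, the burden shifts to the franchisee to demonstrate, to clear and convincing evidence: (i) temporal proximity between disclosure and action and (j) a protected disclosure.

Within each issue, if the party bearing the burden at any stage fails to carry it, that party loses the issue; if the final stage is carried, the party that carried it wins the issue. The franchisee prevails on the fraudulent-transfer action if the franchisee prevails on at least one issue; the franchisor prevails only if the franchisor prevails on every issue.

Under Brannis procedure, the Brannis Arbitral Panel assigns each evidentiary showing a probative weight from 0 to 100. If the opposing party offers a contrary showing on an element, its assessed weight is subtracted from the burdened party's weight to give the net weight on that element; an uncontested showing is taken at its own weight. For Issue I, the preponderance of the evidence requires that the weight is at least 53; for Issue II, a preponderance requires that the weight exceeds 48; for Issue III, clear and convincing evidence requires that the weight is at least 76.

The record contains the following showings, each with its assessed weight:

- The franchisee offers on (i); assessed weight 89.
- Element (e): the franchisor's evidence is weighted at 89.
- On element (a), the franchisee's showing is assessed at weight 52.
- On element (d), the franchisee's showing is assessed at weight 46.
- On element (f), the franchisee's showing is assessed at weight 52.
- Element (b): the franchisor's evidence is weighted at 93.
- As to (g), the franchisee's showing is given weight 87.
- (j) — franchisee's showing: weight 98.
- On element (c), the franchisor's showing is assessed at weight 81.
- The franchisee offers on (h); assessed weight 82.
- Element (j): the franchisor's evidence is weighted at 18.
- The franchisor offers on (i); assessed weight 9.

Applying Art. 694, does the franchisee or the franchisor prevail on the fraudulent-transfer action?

— Issue I —
At Stage I.1 the franchisee must meet the preponderance of the evidence (weight is at least 53): on (a) the weight is 52, < 53, so (a) does not meet the standard.
  Stage I.1 not carried; the franchisee fails its burden.
The analysis ends at Stage I.1; the franchisor prevails on this issue.
— Issue II —
At Stage II.1 the franchisee must meet a preponderance (weight exceeds 48): on (d) the weight is 46, ≤ 48, so (d) does not meet the standard.
  The franchisee does not carry Stage II.1.
The franchisor prevails on this issue.
— Issue III —
Stage III.1 (franchisee, clear and convincing evidence, weight is at least 76): (g) 87 ≥ 76 — meets; (h) 82 ≥ 76 — meets.
  Stage III.1 carried; the burden remains with the franchisee.
Stage III.2 (franchisee, clear and convincing evidence, weight is at least 76): (i) net 89−9=80 ≥ 76 — meets; (j) net 98−18=80 ≥ 76 — meets.
  The franchisee carries the last stage.
Every stage carried; the franchisee prevails on this issue.
Per-issue: Issue I → franchisor; Issue II → franchisor; Issue III → franchisee. The franchisee must prevail on at least one issue; overall, the franchisee prevails.

franchisee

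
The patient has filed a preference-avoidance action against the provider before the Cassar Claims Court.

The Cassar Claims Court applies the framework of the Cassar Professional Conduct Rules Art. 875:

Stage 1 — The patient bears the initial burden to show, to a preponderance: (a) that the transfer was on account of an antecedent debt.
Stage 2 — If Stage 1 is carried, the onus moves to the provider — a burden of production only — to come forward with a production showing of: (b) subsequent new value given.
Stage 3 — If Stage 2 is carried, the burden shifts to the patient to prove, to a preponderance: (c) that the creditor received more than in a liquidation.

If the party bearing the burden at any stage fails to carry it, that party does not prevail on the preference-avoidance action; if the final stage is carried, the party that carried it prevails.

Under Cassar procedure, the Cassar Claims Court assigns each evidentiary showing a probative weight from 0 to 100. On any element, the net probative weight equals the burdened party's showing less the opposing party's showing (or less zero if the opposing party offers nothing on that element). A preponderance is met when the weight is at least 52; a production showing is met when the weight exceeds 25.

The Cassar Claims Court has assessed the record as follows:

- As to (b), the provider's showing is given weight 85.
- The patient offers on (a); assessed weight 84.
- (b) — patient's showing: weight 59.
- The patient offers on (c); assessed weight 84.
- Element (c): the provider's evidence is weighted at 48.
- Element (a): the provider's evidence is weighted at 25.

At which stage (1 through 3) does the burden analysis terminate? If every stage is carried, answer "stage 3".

stage 3

Stage 1 — burden on patient; standard: a preponderance (weight is at least 52).
    (a): 84 − 25 = 59 ≥ 52 [met]
  The patient carries Stage 1; the provider now bears the burden.
Stage 2 — burden on provider; standard: a production showing (weight exceeds 25).
    (b): 85 − 59 = 26 > 25 [met]
  Stage 2 is satisfied; the onus moves to the patient.
Stage 3 — burden on patient; standard: a preponderance (weight is at least 52).
    (c): 84 − 48 = 36 < 52 [not met]
  Stage 3 not carried; the patient fails its burden.
The analysis ends at Stage 3; the provider prevails.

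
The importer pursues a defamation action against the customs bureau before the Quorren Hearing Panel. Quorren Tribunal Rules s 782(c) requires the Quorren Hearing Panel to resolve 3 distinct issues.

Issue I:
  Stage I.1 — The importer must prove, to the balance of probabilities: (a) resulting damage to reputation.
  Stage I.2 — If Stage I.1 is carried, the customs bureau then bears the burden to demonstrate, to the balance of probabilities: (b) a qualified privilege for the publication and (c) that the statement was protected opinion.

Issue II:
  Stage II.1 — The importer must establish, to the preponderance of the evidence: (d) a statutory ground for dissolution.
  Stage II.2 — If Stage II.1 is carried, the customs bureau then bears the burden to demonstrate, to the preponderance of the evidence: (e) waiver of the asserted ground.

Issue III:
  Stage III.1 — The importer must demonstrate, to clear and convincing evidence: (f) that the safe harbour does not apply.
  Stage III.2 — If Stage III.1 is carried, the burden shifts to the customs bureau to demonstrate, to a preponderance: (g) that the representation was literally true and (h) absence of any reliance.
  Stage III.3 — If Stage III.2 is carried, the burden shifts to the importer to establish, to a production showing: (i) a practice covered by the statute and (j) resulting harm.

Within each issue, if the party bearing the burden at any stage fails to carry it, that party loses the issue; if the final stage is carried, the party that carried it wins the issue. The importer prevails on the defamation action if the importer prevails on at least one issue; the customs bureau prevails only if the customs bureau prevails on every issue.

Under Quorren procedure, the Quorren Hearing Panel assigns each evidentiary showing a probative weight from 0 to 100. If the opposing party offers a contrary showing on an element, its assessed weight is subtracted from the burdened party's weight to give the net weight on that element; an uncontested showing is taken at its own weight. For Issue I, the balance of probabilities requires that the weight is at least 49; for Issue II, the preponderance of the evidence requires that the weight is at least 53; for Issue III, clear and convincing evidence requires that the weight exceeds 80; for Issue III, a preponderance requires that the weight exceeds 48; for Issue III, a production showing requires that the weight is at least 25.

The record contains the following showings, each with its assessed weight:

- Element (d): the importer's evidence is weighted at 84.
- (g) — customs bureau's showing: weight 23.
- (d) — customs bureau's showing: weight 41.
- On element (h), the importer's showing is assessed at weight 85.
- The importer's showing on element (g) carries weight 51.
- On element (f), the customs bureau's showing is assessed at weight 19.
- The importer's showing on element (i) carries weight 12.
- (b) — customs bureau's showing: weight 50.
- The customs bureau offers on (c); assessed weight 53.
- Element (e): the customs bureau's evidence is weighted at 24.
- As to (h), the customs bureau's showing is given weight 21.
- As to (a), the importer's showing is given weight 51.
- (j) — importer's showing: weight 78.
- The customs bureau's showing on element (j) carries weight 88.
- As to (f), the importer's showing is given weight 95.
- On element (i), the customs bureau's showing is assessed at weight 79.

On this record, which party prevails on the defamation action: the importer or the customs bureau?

customs bureau

— Issue I —
Stage I.1 — burden on importer; standard: the balance of probabilities (weight is at least 49).
    (a): 51 ≥ 49 [met]
  The importer carries Stage I.1; the customs bureau now bears the burden.
Stage I.2 — burden on customs bureau; standard: the balance of probabilities (weight is at least 49).
    (b): 50 ≥ 49 [met]
    (c): 53 ≥ 49 [met]
  Stage I.2 carried; the final stage is satisfied.
All stages carried — the customs bureau prevails on this issue.
— Issue II —
Stage II.1 — burden on importer; standard: the preponderance of the evidence (weight is at least 53).
    (d): 84 − 41 = 43 < 53 [not met]
  Stage II.1 not carried; the importer fails its burden.
The customs bureau prevails on this issue.
— Issue III —
At Stage III.1 the importer must meet clear and convincing evidence (weight exceeds 80): on (f) the weight is 95 less the opposing 19 gives net 76, which does not exceed 80, so (f) does not meet the standard.
  Not every element is met, so the importer fails to carry Stage III.1.
The customs bureau prevails on this issue.
Per-issue: Issue I → customs bureau; Issue II → customs bureau; Issue III → customs bureau. The importer must prevail on at least one issue; overall, the customs bureau prevails.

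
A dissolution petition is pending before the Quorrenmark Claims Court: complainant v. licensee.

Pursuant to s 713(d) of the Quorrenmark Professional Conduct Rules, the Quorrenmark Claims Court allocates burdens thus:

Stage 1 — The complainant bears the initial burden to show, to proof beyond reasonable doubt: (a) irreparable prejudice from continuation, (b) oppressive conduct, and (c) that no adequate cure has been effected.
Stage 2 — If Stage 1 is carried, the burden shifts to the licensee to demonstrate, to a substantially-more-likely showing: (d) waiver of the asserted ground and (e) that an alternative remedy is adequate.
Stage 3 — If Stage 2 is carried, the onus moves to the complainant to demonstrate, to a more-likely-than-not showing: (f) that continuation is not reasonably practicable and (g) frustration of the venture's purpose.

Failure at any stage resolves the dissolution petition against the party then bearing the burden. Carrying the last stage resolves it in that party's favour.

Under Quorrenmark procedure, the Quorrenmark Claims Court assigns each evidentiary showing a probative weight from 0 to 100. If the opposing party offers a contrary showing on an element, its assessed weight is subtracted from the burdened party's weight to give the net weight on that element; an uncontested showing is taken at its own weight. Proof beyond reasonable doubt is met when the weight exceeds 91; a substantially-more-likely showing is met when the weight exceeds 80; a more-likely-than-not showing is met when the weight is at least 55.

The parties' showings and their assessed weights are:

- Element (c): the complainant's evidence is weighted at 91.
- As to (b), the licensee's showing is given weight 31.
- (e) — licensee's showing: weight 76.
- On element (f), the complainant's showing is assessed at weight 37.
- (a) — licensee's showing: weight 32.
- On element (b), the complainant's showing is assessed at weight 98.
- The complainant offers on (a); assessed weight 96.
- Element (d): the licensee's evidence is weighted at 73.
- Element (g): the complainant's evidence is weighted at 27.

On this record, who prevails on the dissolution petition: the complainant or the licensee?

At Stage 1 the complainant must meet proof beyond reasonable doubt (weight exceeds 91): on (a) the weight is 96 less the opposing 32 gives net 64, ≤ 91, so (a) does not meet the standard; on (b) the weight is 98 less the opposing 31 gives net 67, ≤ 91, so (b) does not meet the standard; on (c) the weight is 91, ≤ 91, so (c) does not meet the standard.
  Stage 1 not carried; the complainant fails its burden.
The analysis ends at Stage 1; the licensee prevails.

licensee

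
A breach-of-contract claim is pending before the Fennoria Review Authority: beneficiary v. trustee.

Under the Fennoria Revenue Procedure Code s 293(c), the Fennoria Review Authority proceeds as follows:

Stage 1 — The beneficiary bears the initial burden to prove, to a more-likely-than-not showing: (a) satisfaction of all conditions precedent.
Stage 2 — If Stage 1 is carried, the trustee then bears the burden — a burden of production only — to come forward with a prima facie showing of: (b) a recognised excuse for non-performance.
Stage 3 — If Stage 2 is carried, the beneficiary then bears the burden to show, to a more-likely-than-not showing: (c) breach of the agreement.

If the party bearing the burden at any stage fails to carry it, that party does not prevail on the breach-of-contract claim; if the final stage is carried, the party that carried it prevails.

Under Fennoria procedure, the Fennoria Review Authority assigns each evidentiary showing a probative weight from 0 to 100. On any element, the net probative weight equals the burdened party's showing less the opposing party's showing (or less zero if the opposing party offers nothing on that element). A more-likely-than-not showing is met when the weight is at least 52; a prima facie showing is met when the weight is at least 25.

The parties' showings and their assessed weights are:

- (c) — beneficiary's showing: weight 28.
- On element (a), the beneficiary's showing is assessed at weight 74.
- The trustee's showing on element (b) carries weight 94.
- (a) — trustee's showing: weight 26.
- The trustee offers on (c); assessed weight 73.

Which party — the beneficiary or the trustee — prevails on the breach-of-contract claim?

Stage 1 — burden on beneficiary; standard: a more-likely-than-not showing (weight is at least 52).
    (a): 74 − 26 = 48 < 52 [not met]
  Stage 1 not carried; the beneficiary fails its burden.
The trustee prevails.

trustee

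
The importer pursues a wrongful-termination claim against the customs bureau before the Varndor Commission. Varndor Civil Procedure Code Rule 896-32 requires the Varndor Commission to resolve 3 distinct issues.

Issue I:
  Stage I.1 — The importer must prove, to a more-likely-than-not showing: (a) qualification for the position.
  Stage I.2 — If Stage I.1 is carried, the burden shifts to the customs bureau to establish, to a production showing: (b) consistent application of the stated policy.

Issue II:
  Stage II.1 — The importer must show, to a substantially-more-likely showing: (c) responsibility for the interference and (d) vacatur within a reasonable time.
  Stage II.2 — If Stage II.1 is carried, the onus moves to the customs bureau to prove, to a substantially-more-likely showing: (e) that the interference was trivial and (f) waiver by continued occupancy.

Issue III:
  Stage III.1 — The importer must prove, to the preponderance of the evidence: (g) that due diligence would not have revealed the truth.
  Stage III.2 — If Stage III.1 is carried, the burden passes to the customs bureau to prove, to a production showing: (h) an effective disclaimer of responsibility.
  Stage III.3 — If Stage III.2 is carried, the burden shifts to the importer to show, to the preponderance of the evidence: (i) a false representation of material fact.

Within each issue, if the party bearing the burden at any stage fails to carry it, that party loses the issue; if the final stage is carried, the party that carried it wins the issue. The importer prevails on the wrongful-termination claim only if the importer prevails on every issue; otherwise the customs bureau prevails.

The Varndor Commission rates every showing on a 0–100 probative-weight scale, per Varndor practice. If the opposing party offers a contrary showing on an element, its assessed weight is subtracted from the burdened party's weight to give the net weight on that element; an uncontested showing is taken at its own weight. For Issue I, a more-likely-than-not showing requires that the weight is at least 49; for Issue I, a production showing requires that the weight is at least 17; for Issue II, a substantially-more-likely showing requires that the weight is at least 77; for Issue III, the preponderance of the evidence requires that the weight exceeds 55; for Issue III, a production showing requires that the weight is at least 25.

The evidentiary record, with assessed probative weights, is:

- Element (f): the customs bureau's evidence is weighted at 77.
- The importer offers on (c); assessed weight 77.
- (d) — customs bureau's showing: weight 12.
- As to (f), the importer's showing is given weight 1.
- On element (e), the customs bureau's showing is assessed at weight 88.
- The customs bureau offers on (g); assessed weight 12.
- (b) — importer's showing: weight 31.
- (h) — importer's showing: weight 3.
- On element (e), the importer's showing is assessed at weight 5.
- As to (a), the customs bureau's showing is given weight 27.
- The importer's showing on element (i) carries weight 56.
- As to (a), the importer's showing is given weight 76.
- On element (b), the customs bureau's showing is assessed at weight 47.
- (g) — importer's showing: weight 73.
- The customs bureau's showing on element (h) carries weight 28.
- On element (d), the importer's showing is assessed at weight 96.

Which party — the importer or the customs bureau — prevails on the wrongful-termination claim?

importer

— Issue I —
Stage I.1 (importer, a more-likely-than-not showing, weight is at least 49): (a) net 76−27=49 ≥ 49 — meets.
  The importer carries Stage I.1; the customs bureau now bears the burden.
Stage I.2 (customs bureau, a production showing, weight is at least 17): (b) net 47−31=16 < 17 — fails.
  The customs bureau does not carry Stage I.2.
The analysis ends at Stage I.2; the importer prevails on this issue.
— Issue II —
Stage II.1 (importer, a substantially-more-likely showing, weight is at least 77): (c) 77 ≥ 77 — meets; (d) net 96−12=84 ≥ 77 — meets.
  Stage II.1 carried; the burden shifts to the customs bureau.
Stage II.2 (customs bureau, a substantially-more-likely showing, weight is at least 77): (e) net 88−5=83 ≥ 77 — meets; (f) net 77−1=76 < 77 — fails.
  The customs bureau does not carry Stage II.2.
The analysis ends at Stage II.2; the importer prevails on this issue.
— Issue III —
Stage III.1 (importer, the preponderance of the evidence, weight exceeds 55): (g) net 73−12=61 > 55 — meets.
  Stage III.1 is satisfied; the onus moves to the customs bureau.
Stage III.2 (customs bureau, a production showing, weight is at least 25): (h) net 28−3=25 ≥ 25 — meets.
  Stage III.2 carried; the burden shifts to the importer.
Stage III.3 (importer, the preponderance of the evidence, weight exceeds 55): (i) 56 > 55 — meets.
  All elements met at the final stage.
Every stage carried; the importer prevails on this issue.
Per-issue: Issue I → importer; Issue II → importer; Issue III → importer. The importer must prevail on every issue; overall, the importer prevails.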